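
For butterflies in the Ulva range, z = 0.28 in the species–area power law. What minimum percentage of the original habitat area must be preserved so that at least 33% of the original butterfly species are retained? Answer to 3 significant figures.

Need (A_new/A_old)^0.28 = 0.33, so A_new/A_old = 0.33^(1/0.28) = 0.33^3.571
ln(A_new/A_old) = ln 0.33 / 0.28 = -1.1087 / 0.28 = -3.9595
A_new/A_old = e^-3.9595 ≈ 0.01907

1.91%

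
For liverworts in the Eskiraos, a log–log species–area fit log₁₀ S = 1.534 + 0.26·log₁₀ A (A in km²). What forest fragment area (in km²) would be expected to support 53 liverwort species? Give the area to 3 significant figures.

5.39 km²

53 = 34.2 × A^0.26  ⇒  A^0.26 = 53/34.2 = 1.55
ln A = ln(1.55) / 0.26 = 0.4381 / 0.26 = 1.6851
A = e^1.6851 ≈ 5.393 km²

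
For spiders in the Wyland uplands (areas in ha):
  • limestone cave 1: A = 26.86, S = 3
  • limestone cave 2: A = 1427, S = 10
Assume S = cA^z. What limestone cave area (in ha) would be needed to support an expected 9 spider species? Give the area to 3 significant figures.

1010 ha

z = ln(10/3) / ln(1427/26.86) = 1.2040 / 3.9727 = 0.3031
c = 3 / 26.86^0.3031 = 3 / 2.711 = 1.107
A = (9/1.107)^(1/0.3031) ⇒ ln A = ln(8.133)/0.3031 = 6.9157
A = e^6.9157 ≈ 1008 ha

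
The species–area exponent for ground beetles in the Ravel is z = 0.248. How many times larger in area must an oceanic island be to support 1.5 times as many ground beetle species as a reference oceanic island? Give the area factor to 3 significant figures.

(A₂/A₁)^0.248 = 1.5, so A₂/A₁ = 1.5^(1/0.248) = 1.5^4.032
ln(A₂/A₁) = ln 1.5 / 0.248 = 0.4055 / 0.248 = 1.6349
A₂/A₁ = e^1.6349 ≈ 5.129

5.13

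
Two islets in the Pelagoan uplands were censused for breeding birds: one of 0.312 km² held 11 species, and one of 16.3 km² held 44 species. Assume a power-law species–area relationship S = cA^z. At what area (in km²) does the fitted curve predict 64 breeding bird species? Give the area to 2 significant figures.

z = ln(44/11) / ln(16.3/0.312) = 1.3863 / 3.9559 = 0.3504
c = 11 / 0.312^0.3504 = 11 / 0.6649 = 16.54
A = (64/16.54)^(1/0.3504) ⇒ ln A = ln(3.868)/0.3504 = 3.8604
A = e^3.8604 ≈ 47.48 km²

47 km²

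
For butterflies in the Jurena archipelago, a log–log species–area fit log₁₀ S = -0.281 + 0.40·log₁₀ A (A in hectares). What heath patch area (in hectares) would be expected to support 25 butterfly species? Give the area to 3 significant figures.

15800 hectares

25 = 0.5236 × A^0.4  ⇒  A^0.4 = 25/0.5236 = 47.75
ln A = ln(47.75) / 0.4 = 3.8659 / 0.4 = 9.6648
A = e^9.6648 ≈ 15753 hectares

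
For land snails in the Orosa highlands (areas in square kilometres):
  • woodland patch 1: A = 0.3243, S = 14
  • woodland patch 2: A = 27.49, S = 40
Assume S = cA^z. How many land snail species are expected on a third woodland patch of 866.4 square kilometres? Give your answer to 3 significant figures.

90.4

z = ln(40/14) / ln(27.49/0.3243) = 1.0498 / 4.4399 = 0.2365
c = 14 / 0.3243^0.2365 = 14 / 0.7662 = 18.27
S₃ = 18.27 × 866.4^0.2365 = 18.27 × 4.95 ≈ 90.45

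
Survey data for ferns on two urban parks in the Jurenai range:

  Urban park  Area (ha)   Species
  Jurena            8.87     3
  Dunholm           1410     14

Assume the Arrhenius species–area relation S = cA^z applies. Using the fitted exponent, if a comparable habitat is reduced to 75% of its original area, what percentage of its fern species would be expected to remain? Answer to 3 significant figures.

z = ln(14/3) / ln(1410/8.87) = 1.5404 / 5.0687 = 0.3039
S_new/S_old = (A_new/A_old)^z = 0.75^0.3039 = exp(0.3039 × -0.2877) = 0.9163

91.6%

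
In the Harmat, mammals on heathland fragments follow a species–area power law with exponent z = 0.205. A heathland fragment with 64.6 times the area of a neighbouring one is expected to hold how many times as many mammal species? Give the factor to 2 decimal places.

2.35

S₂/S₁ = (A₂/A₁)^z = 64.6^0.205
ln(S₂/S₁) = 0.205 × ln 64.6 = 0.205 × 4.1682 = 0.8545
S₂/S₁ = e^0.8545 ≈ 2.35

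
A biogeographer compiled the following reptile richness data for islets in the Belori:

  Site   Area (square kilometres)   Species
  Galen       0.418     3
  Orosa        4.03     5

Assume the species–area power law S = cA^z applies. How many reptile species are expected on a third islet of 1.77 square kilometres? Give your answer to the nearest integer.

z = ln(5/3) / ln(4.03/0.418) = 0.5108 / 2.2660 = 0.2254
c = 3 / 0.418^0.2254 = 3 / 0.8215 = 3.652
S₃ = 3.652 × 1.77^0.2254 = 3.652 × 1.137 ≈ 4.154

4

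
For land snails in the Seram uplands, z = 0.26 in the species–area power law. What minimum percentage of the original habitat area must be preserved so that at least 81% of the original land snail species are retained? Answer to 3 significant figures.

Need (A_new/A_old)^0.26 = 0.81, so A_new/A_old = 0.81^(1/0.26) = 0.81^3.846
ln(A_new/A_old) = ln 0.81 / 0.26 = -0.2107 / 0.26 = -0.8105
A_new/A_old = e^-0.8105 ≈ 0.4447

44.5%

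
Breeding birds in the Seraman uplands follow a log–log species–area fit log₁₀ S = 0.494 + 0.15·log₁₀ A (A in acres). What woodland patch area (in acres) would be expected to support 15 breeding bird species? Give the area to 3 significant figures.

35300 acres

15 = 3.119 × A^0.15  ⇒  A^0.15 = 15/3.119 = 4.809
ln A = ln(4.809) / 0.15 = 1.5706 / 0.15 = 10.4705
A = e^10.4705 ≈ 35259 acres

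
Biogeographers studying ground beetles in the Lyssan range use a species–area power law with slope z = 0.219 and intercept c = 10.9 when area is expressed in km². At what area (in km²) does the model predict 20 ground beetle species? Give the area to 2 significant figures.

20 = 10.9 × A^0.219  ⇒  A^0.219 = 20/10.9 = 1.835
ln A = ln(1.835) / 0.219 = 0.6070 / 0.219 = 2.7716
A = e^2.7716 ≈ 15.98 km²

16 km²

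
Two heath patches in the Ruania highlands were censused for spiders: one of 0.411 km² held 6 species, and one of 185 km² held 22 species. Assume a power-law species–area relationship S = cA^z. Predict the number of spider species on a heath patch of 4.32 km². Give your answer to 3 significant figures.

z = ln(22/6) / ln(185/0.411) = 1.2993 / 6.1095 = 0.2127
c = 6 / 0.411^0.2127 = 6 / 0.8277 = 7.249
S₃ = 7.249 × 4.32^0.2127 = 7.249 × 1.365 ≈ 9.895

9.90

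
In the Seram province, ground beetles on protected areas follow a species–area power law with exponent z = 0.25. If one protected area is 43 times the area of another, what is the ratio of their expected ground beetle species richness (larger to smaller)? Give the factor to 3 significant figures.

2.56

S₂/S₁ = (A₂/A₁)^z = 43^0.25
ln(S₂/S₁) = 0.25 × ln 43 = 0.25 × 3.7612 = 0.9403
S₂/S₁ = e^0.9403 ≈ 2.561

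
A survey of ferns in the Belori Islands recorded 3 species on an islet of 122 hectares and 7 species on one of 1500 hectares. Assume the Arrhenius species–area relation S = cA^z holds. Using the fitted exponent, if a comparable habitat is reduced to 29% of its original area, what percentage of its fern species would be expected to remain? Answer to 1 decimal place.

z = ln(7/3) / ln(1500/122) = 0.8473 / 2.5092 = 0.3377
S_new/S_old = (A_new/A_old)^z = 0.29^0.3377 = exp(0.3377 × -1.2379) = 0.6584

65.8%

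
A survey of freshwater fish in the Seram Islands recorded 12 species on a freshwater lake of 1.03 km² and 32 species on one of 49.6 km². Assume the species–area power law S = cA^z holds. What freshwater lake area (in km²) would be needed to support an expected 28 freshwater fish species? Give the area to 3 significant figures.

z = ln(32/12) / ln(49.6/1.03) = 0.9808 / 3.8744 = 0.2532
c = 12 / 1.03^0.2532 = 12 / 1.008 = 11.91
A = (28/11.91)^(1/0.2532) ⇒ ln A = ln(2.351)/0.2532 = 3.3765
A = e^3.3765 ≈ 29.27 km²

29.3 km²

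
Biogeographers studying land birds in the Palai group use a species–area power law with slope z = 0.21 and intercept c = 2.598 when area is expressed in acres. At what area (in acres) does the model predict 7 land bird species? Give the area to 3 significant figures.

7 = 2.598 × A^0.21  ⇒  A^0.21 = 7/2.598 = 2.694
ln A = ln(2.694) / 0.21 = 0.9912 / 0.21 = 4.7198
A = e^4.7198 ≈ 112.2 acres

112 acres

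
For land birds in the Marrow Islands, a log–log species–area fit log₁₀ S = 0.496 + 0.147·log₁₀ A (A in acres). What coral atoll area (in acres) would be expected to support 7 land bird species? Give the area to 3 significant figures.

237 acres

7 = 3.133 × A^0.147  ⇒  A^0.147 = 7/3.133 = 2.234
ln A = ln(2.234) / 0.147 = 0.8038 / 0.147 = 5.4682
A = e^5.4682 ≈ 237 acres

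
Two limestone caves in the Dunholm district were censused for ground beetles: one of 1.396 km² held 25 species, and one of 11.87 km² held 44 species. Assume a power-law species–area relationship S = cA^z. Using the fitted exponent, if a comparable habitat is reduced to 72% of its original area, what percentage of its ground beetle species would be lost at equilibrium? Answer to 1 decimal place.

8.3%

z = ln(44/25) / ln(11.87/1.396) = 0.5653 / 2.1404 = 0.2641
S_new/S_old = (A_new/A_old)^z = 0.72^0.2641 = exp(0.2641 × -0.3285) = 0.9169
Fraction lost = 1 − 0.9169 = 0.08311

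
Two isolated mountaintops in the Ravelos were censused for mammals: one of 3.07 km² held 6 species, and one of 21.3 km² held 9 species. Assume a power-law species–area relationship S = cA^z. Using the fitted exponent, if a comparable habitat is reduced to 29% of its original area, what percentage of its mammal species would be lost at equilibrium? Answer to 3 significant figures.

22.8%

z = ln(9/6) / ln(21.3/3.07) = 0.4055 / 1.9370 = 0.2093
S_new/S_old = (A_new/A_old)^z = 0.29^0.2093 = exp(0.2093 × -1.2379) = 0.7717
Fraction lost = 1 − 0.7717 = 0.2283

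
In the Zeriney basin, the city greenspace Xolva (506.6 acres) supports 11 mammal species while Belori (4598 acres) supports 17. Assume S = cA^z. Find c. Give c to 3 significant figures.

3.22

z = ln(S₂/S₁) / ln(A₂/A₁) = ln(17/11) / ln(4598/506.6) = 0.4353 / 2.2057 = 0.1974
c = S₁ / A₁^z = 11 / 506.6^0.1974 = 11 / 3.418 = 3.218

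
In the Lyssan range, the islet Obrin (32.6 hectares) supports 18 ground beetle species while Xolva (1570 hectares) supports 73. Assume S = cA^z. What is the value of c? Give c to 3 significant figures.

z = ln(S₂/S₁) / ln(A₂/A₁) = ln(73/18) / ln(1570/32.6) = 1.4001 / 3.8745 = 0.3614
c = S₁ / A₁^z = 18 / 32.6^0.3614 = 18 / 3.522 = 5.11

5.11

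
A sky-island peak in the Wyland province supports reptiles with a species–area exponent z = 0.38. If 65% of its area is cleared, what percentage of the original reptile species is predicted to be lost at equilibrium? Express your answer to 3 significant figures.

32.9%

S_new/S_old = (A_new/A_old)^z = 0.35^0.38
= exp(0.38 × ln 0.35) = exp(0.38 × -1.0498) = exp(-0.3989) ≈ 0.671
Fraction lost = 1 − 0.671 = 0.329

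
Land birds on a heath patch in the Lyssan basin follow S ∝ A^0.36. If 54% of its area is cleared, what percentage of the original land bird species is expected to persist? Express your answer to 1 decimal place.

S_new/S_old = (A_new/A_old)^z = 0.46^0.36
= exp(0.36 × ln 0.46) = exp(0.36 × -0.7765) = exp(-0.2796) ≈ 0.7561

75.6%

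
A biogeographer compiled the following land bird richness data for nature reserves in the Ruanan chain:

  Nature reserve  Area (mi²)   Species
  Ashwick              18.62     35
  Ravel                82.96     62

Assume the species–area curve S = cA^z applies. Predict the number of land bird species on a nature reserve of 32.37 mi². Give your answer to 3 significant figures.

43.2

z = ln(62/35) / ln(82.96/18.62) = 0.5718 / 1.4941 = 0.3827
c = 35 / 18.62^0.3827 = 35 / 3.062 = 11.43
S₃ = 11.43 × 32.37^0.3827 = 11.43 × 3.784 ≈ 43.25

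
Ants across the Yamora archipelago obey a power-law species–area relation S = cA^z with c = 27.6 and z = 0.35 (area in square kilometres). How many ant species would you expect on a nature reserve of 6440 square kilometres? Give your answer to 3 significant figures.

594

S = 27.6 × 6440^0.35 = 27.6 × 21.53 ≈ 594.3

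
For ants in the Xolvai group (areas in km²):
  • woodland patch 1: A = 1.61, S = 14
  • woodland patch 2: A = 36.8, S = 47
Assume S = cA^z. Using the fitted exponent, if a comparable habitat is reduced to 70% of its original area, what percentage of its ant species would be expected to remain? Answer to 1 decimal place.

87.1%

z = ln(47/14) / ln(36.8/1.61) = 1.2111 / 3.1293 = 0.3870
S_new/S_old = (A_new/A_old)^z = 0.7^0.3870 = exp(0.3870 × -0.3567) = 0.8711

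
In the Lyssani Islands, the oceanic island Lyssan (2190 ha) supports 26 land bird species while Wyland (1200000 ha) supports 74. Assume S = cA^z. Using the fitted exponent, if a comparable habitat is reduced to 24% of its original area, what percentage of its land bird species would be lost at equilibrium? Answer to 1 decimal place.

21.1%

z = ln(74/26) / ln(1200000/2190) = 1.0460 / 6.3062 = 0.1659
S_new/S_old = (A_new/A_old)^z = 0.24^0.1659 = exp(0.1659 × -1.4271) = 0.7892
Fraction lost = 1 − 0.7892 = 0.2108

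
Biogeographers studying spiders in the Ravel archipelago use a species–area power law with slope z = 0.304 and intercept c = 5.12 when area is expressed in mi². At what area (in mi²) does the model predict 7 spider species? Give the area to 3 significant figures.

2.80 mi²

7 = 5.12 × A^0.304  ⇒  A^0.304 = 7/5.12 = 1.367
ln A = ln(1.367) / 0.304 = 0.3128 / 0.304 = 1.0288
A = e^1.0288 ≈ 2.798 mi²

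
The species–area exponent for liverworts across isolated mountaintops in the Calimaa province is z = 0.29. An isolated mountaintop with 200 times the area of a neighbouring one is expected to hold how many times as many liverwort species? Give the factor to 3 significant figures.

S₂/S₁ = (A₂/A₁)^z = 200^0.29
ln(S₂/S₁) = 0.29 × ln 200 = 0.29 × 5.2983 = 1.5365
S₂/S₁ = e^1.5365 ≈ 4.648

4.65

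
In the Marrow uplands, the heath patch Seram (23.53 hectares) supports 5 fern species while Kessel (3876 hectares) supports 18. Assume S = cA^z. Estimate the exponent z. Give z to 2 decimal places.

0.25

Taking logs: ln S = ln c + z ln A, so z = (ln S₂ − ln S₁)/(ln A₂ − ln A₁).
z = ln(18/5) / ln(3876/23.53) = ln(3.6) / ln(164.7) = 1.2809 / 5.1043 = 0.2510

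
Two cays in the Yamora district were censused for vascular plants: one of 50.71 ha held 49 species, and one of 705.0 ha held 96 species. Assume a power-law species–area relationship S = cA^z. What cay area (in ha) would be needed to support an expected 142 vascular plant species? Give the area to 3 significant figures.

z = ln(96/49) / ln(705/50.71) = 0.6725 / 2.6321 = 0.2555
c = 49 / 50.71^0.2555 = 49 / 2.727 = 17.97
A = (142/17.97)^(1/0.2555) ⇒ ln A = ln(7.903)/0.2555 = 8.0903
A = e^8.0903 ≈ 3263 ha

3260 ha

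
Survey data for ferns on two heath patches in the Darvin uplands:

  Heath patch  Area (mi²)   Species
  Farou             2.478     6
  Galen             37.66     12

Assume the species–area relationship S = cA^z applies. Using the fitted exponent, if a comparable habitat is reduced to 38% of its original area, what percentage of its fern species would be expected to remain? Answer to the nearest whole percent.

78%

z = ln(12/6) / ln(37.66/2.478) = 0.6931 / 2.7211 = 0.2547
S_new/S_old = (A_new/A_old)^z = 0.38^0.2547 = exp(0.2547 × -0.9676) = 0.7816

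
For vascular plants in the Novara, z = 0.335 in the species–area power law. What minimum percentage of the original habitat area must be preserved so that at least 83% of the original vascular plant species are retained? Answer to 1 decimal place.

57.3%

Need (A_new/A_old)^0.335 = 0.83, so A_new/A_old = 0.83^(1/0.335) = 0.83^2.985
ln(A_new/A_old) = ln 0.83 / 0.335 = -0.1863 / 0.335 = -0.5562
A_new/A_old = e^-0.5562 ≈ 0.5734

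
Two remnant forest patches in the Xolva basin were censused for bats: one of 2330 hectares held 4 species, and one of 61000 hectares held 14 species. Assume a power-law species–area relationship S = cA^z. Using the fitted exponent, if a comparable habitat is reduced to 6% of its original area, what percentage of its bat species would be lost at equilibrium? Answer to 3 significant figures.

z = ln(14/4) / ln(61000/2330) = 1.2528 / 3.2650 = 0.3837
S_new/S_old = (A_new/A_old)^z = 0.06^0.3837 = exp(0.3837 × -2.8134) = 0.3398
Fraction lost = 1 − 0.3398 = 0.6602

66.0%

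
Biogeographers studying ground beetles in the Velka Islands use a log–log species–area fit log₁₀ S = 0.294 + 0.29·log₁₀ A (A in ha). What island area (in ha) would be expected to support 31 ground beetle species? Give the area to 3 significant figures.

31 = 1.968 × A^0.29  ⇒  A^0.29 = 31/1.968 = 15.75
ln A = ln(15.75) / 0.29 = 2.7570 / 0.29 = 9.5070
A = e^9.5070 ≈ 13453 ha

13500 ha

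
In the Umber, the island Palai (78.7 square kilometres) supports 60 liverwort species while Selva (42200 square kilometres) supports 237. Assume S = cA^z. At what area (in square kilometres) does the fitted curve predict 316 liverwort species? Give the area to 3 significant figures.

z = ln(237/60) / ln(42200/78.7) = 1.3737 / 6.2845 = 0.2186
c = 60 / 78.7^0.2186 = 60 / 2.597 = 23.11
A = (316/23.11)^(1/0.2186) ⇒ ln A = ln(13.68)/0.2186 = 11.9663
A = e^11.9663 ≈ 157358 square kilometres

157000 square kilometres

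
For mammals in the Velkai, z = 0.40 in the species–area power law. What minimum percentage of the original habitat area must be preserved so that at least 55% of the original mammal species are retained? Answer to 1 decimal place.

22.4%

Need (A_new/A_old)^0.4 = 0.55, so A_new/A_old = 0.55^(1/0.4) = 0.55^2.5
ln(A_new/A_old) = ln 0.55 / 0.4 = -0.5978 / 0.4 = -1.4946
A_new/A_old = e^-1.4946 ≈ 0.2243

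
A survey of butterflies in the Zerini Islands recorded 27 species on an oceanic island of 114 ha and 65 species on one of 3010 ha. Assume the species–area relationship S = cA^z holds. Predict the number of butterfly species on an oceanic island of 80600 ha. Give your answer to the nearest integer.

z = ln(65/27) / ln(3010/114) = 0.8786 / 3.2735 = 0.2684
c = 27 / 114^0.2684 = 27 / 3.565 = 7.574
S₃ = 7.574 × 80600^0.2684 = 7.574 × 20.74 ≈ 157.1

157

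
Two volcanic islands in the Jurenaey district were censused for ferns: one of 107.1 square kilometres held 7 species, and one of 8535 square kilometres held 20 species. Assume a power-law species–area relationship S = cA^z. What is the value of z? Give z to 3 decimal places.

0.240

Taking logs: ln S = ln c + z ln A, so z = (ln S₂ − ln S₁)/(ln A₂ − ln A₁).
z = ln(20/7) / ln(8535/107.1) = ln(2.857) / ln(79.69) = 1.0498 / 4.3782 = 0.2398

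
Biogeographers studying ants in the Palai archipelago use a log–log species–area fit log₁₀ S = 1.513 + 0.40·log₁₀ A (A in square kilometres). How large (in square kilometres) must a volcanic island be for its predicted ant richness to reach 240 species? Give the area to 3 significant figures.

240 = 32.58 × A^0.4  ⇒  A^0.4 = 240/32.58 = 7.366
ln A = ln(7.366) / 0.4 = 1.9968 / 0.4 = 4.9921
A = e^4.9921 ≈ 147.2 square kilometres

147 square kilometres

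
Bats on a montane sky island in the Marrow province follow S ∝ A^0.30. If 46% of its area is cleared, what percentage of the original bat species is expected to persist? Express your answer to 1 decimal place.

83.1%

S_new/S_old = (A_new/A_old)^z = 0.54^0.3
= exp(0.3 × ln 0.54) = exp(0.3 × -0.6162) = exp(-0.1849) ≈ 0.8312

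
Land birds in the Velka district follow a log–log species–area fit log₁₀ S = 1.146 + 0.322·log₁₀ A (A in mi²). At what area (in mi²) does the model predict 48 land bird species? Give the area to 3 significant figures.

48 = 14 × A^0.322  ⇒  A^0.322 = 48/14 = 3.43
ln A = ln(3.43) / 0.322 = 1.2324 / 0.322 = 3.8274
A = e^3.8274 ≈ 45.95 mi²

45.9 mi²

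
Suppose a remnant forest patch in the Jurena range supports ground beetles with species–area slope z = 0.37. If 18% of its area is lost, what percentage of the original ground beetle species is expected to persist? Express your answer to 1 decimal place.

92.9%

S_new/S_old = (A_new/A_old)^z = 0.82^0.37
= exp(0.37 × ln 0.82) = exp(0.37 × -0.1985) = exp(-0.0734) ≈ 0.9292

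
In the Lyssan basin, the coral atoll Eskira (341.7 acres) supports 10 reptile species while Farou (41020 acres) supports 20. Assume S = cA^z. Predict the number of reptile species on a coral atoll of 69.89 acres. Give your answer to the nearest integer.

z = ln(20/10) / ln(41020/341.7) = 0.6931 / 4.7879 = 0.1448
c = 10 / 341.7^0.1448 = 10 / 2.327 = 4.297
S₃ = 4.297 × 69.89^0.1448 = 4.297 × 1.849 ≈ 7.947

8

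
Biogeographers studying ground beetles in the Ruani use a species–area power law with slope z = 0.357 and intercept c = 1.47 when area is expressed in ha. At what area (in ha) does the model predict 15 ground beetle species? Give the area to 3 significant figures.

15 = 1.47 × A^0.357  ⇒  A^0.357 = 15/1.47 = 10.2
ln A = ln(10.2) / 0.357 = 2.3228 / 0.357 = 6.5064
A = e^6.5064 ≈ 669.4 ha

669 ha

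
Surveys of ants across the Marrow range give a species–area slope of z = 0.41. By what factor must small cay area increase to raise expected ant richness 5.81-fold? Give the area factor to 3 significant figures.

73.1

(A₂/A₁)^0.41 = 5.81, so A₂/A₁ = 5.81^(1/0.41) = 5.81^2.439
ln(A₂/A₁) = ln 5.81 / 0.41 = 1.7596 / 0.41 = 4.2917
A₂/A₁ = e^4.2917 ≈ 73.09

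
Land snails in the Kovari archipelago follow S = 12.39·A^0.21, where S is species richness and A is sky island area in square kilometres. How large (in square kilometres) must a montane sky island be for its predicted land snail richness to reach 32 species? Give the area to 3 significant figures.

32 = 12.39 × A^0.21  ⇒  A^0.21 = 32/12.39 = 2.583
ln A = ln(2.583) / 0.21 = 0.9488 / 0.21 = 4.5183
A = e^4.5183 ≈ 91.68 square kilometres

91.7 square kilometres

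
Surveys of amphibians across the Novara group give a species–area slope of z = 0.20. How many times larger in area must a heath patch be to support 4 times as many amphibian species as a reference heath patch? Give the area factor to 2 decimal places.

1024.00

(A₂/A₁)^0.2 = 4, so A₂/A₁ = 4^(1/0.2) = 4^5
ln(A₂/A₁) = ln 4 / 0.2 = 1.3863 / 0.2 = 6.9315
A₂/A₁ = e^6.9315 ≈ 1024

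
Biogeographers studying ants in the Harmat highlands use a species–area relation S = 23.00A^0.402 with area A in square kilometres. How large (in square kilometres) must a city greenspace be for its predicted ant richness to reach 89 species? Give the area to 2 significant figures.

89 = 23 × A^0.402  ⇒  A^0.402 = 89/23 = 3.87
ln A = ln(3.87) / 0.402 = 1.3531 / 0.402 = 3.3660
A = e^3.3660 ≈ 28.96 square kilometres

29 square kilometres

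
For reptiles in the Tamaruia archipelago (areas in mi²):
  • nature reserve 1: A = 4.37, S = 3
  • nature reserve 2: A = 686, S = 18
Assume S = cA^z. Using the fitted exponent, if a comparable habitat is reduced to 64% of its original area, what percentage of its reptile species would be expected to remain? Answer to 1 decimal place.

z = ln(18/3) / ln(686/4.37) = 1.7918 / 5.0561 = 0.3544
S_new/S_old = (A_new/A_old)^z = 0.64^0.3544 = exp(0.3544 × -0.4463) = 0.8537

85.4%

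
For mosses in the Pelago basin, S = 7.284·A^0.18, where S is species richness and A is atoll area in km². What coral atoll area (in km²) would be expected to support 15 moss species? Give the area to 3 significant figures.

15 = 7.284 × A^0.18  ⇒  A^0.18 = 15/7.284 = 2.059
ln A = ln(2.059) / 0.18 = 0.7224 / 0.18 = 4.0132
A = e^4.0132 ≈ 55.32 km²

55.3 km²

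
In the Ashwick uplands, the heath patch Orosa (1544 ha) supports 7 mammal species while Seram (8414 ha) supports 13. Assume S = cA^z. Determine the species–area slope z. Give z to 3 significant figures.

0.365

Taking logs: ln S = ln c + z ln A, so z = (ln S₂ − ln S₁)/(ln A₂ − ln A₁).
z = ln(13/7) / ln(8414/1544) = ln(1.857) / ln(5.449) = 0.6190 / 1.6955 = 0.3651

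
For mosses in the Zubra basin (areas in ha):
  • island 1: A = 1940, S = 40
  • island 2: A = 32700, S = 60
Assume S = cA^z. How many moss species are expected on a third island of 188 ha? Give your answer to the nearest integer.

29

z = ln(60/40) / ln(32700/1940) = 0.4055 / 2.8247 = 0.1435
c = 40 / 1940^0.1435 = 40 / 2.964 = 13.49
S₃ = 13.49 × 188^0.1435 = 13.49 × 2.121 ≈ 28.61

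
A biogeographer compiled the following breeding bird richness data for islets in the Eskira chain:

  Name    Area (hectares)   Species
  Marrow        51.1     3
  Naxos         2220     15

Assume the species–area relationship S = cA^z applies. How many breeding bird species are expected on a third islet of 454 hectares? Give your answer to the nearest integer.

z = ln(15/3) / ln(2220/51.1) = 1.6094 / 3.7715 = 0.4267
c = 3 / 51.1^0.4267 = 3 / 5.359 = 0.5598
S₃ = 0.5598 × 454^0.4267 = 0.5598 × 13.61 ≈ 7.62

8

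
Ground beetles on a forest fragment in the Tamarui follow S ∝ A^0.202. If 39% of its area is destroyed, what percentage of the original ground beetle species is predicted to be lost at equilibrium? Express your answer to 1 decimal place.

S_new/S_old = (A_new/A_old)^z = 0.61^0.202
= exp(0.202 × ln 0.61) = exp(0.202 × -0.4943) = exp(-0.0998) ≈ 0.905
Fraction lost = 1 − 0.905 = 0.09502

9.5%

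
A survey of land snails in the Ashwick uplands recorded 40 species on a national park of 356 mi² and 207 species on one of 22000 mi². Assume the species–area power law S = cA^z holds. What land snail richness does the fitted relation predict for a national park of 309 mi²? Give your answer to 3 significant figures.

37.8

z = ln(207/40) / ln(22000/356) = 1.6438 / 4.1239 = 0.3986
c = 40 / 356^0.3986 = 40 / 10.4 = 3.846
S₃ = 3.846 × 309^0.3986 = 3.846 × 9.83 ≈ 37.8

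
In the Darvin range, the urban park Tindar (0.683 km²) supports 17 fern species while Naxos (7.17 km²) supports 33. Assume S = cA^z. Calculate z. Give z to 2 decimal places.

Taking logs: ln S = ln c + z ln A, so z = (ln S₂ − ln S₁)/(ln A₂ − ln A₁).
z = ln(33/17) / ln(7.17/0.683) = ln(1.941) / ln(10.5) = 0.6633 / 2.3512 = 0.2821

0.28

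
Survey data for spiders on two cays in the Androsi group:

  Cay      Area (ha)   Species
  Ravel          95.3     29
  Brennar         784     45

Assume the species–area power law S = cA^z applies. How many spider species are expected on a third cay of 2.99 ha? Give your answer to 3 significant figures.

14.1

z = ln(45/29) / ln(784/95.3) = 0.4394 / 2.1074 = 0.2085
c = 29 / 95.3^0.2085 = 29 / 2.586 = 11.21
S₃ = 11.21 × 2.99^0.2085 = 11.21 × 1.257 ≈ 14.09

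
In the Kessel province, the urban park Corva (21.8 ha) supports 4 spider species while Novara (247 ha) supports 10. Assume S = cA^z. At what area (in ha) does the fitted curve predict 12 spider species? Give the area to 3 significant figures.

400 ha

z = ln(10/4) / ln(247/21.8) = 0.9163 / 2.4275 = 0.3775
c = 4 / 21.8^0.3775 = 4 / 3.201 = 1.25
A = (12/1.25)^(1/0.3775) ⇒ ln A = ln(9.602)/0.3775 = 5.9924
A = e^5.9924 ≈ 400.4 ha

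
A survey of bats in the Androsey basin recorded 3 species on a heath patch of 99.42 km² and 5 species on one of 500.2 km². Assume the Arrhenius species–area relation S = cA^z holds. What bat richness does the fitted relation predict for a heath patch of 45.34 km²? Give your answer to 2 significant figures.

z = ln(5/3) / ln(500.2/99.42) = 0.5108 / 1.6157 = 0.3162
c = 3 / 99.42^0.3162 = 3 / 4.281 = 0.7008
S₃ = 0.7008 × 45.34^0.3162 = 0.7008 × 3.34 ≈ 2.341

2.3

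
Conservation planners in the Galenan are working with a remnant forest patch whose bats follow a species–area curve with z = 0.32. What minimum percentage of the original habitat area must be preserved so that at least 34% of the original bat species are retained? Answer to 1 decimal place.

3.4%

Need (A_new/A_old)^0.32 = 0.34, so A_new/A_old = 0.34^(1/0.32) = 0.34^3.125
ln(A_new/A_old) = ln 0.34 / 0.32 = -1.0788 / 0.32 = -3.3713
A_new/A_old = e^-3.3713 ≈ 0.03435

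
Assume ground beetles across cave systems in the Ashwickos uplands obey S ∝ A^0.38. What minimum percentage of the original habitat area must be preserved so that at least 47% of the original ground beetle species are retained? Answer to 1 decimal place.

13.7%

Need (A_new/A_old)^0.38 = 0.47, so A_new/A_old = 0.47^(1/0.38) = 0.47^2.632
ln(A_new/A_old) = ln 0.47 / 0.38 = -0.7550 / 0.38 = -1.9869
A_new/A_old = e^-1.9869 ≈ 0.1371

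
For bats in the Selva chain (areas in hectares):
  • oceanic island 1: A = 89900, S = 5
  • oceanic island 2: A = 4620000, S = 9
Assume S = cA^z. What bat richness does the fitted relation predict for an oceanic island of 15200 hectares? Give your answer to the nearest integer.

z = ln(9/5) / ln(4620000/89900) = 0.5878 / 3.9395 = 0.1492
c = 5 / 89900^0.1492 = 5 / 5.484 = 0.9117
S₃ = 0.9117 × 15200^0.1492 = 0.9117 × 4.207 ≈ 3.835

4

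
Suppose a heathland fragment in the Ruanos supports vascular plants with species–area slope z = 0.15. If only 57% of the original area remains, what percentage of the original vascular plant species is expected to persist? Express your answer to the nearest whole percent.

S_new/S_old = (A_new/A_old)^z = 0.57^0.15
= exp(0.15 × ln 0.57) = exp(0.15 × -0.5621) = exp(-0.0843) ≈ 0.9191

92%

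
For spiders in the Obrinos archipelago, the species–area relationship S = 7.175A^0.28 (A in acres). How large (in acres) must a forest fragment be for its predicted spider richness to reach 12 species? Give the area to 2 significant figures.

12 = 7.175 × A^0.28  ⇒  A^0.28 = 12/7.175 = 1.672
ln A = ln(1.672) / 0.28 = 0.5143 / 0.28 = 1.8368
A = e^1.8368 ≈ 6.276 acres

6.3 acres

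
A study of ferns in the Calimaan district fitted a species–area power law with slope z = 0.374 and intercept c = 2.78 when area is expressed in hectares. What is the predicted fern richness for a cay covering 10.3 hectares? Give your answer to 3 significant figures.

6.65

S = 2.78 × 10.3^0.374
ln S = ln 2.78 + 0.374 × ln 10.3 = 1.0225 + 0.374 × 2.3321 = 1.8947
S = e^1.8947 ≈ 6.65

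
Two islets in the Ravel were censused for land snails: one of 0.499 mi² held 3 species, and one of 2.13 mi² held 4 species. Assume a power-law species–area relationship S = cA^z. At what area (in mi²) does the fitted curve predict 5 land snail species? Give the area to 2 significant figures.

z = ln(4/3) / ln(2.13/0.499) = 0.2877 / 1.4513 = 0.1982
c = 3 / 0.499^0.1982 = 3 / 0.8713 = 3.443
A = (5/3.443)^(1/0.1982) ⇒ ln A = ln(1.452)/0.1982 = 1.8818
A = e^1.8818 ≈ 6.565 mi²

6.6 mi²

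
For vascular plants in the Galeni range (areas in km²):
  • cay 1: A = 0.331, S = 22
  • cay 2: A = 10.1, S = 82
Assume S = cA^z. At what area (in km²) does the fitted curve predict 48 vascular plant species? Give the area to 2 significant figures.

z = ln(82/22) / ln(10.1/0.331) = 1.3157 / 3.4182 = 0.3849
c = 22 / 0.331^0.3849 = 22 / 0.6534 = 33.67
A = (48/33.67)^(1/0.3849) ⇒ ln A = ln(1.426)/0.3849 = 0.9212
A = e^0.9212 ≈ 2.512 km²

2.5 km²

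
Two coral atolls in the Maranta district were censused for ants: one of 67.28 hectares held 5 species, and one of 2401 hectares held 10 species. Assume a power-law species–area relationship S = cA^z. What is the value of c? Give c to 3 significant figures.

z = ln(S₂/S₁) / ln(A₂/A₁) = ln(10/5) / ln(2401/67.28) = 0.6931 / 3.5748 = 0.1939
c = S₁ / A₁^z = 5 / 67.28^0.1939 = 5 / 2.262 = 2.211

2.21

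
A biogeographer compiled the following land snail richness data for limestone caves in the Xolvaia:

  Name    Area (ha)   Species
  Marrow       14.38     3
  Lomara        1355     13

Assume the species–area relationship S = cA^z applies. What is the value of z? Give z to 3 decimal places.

Taking logs: ln S = ln c + z ln A, so z = (ln S₂ − ln S₁)/(ln A₂ − ln A₁).
z = ln(13/3) / ln(1355/14.38) = ln(4.333) / ln(94.23) = 1.4663 / 4.5457 = 0.3226

0.323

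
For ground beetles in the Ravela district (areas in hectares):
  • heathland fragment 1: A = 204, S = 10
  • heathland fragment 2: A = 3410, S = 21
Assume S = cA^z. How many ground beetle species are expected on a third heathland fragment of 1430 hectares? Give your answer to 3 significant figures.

z = ln(21/10) / ln(3410/204) = 0.7419 / 2.8163 = 0.2634
c = 10 / 204^0.2634 = 10 / 4.059 = 2.463
S₃ = 2.463 × 1430^0.2634 = 2.463 × 6.78 ≈ 16.7

16.7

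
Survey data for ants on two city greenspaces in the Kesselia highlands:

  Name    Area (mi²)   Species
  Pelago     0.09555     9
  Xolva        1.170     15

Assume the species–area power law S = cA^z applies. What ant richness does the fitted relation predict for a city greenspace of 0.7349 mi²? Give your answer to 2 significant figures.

14

z = ln(15/9) / ln(1.17/0.09555) = 0.5108 / 2.5051 = 0.2039
c = 9 / 0.09555^0.2039 = 9 / 0.6195 = 14.53
S₃ = 14.53 × 0.7349^0.2039 = 14.53 × 0.9391 ≈ 13.64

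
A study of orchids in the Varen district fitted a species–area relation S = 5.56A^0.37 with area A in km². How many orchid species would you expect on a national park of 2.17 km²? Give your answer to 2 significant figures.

7.4

S = 5.56 × 2.17^0.37
ln S = ln 5.56 + 0.37 × ln 2.17 = 1.7156 + 0.37 × 0.7747 = 2.0022
S = e^2.0022 ≈ 7.406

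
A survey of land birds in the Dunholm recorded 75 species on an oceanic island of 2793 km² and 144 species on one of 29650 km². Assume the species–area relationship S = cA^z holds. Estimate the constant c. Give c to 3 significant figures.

z = ln(S₂/S₁) / ln(A₂/A₁) = ln(144/75) / ln(29650/2793) = 0.6523 / 2.3623 = 0.2761
c = S₁ / A₁^z = 75 / 2793^0.2761 = 75 / 8.945 = 8.385

8.38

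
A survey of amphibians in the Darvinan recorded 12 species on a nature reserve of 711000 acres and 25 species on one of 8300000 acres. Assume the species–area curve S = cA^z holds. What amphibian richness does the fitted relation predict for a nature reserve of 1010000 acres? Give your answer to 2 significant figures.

13

z = ln(25/12) / ln(8300000/711000) = 0.7340 / 2.4573 = 0.2987
c = 12 / 711000^0.2987 = 12 / 55.96 = 0.2144
S₃ = 0.2144 × 1010000^0.2987 = 0.2144 × 62.14 ≈ 13.33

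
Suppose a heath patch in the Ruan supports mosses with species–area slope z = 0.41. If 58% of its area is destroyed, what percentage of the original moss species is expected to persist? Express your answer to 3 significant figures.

S_new/S_old = (A_new/A_old)^z = 0.42^0.41
= exp(0.41 × ln 0.42) = exp(0.41 × -0.8675) = exp(-0.3557) ≈ 0.7007

70.1%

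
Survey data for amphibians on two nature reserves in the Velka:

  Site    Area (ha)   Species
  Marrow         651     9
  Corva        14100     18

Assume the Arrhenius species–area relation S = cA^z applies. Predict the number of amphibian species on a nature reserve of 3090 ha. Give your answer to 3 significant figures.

12.8

z = ln(18/9) / ln(14100/651) = 0.6931 / 3.0754 = 0.2254
c = 9 / 651^0.2254 = 9 / 4.307 = 2.09
S₃ = 2.09 × 3090^0.2254 = 2.09 × 6.118 ≈ 12.78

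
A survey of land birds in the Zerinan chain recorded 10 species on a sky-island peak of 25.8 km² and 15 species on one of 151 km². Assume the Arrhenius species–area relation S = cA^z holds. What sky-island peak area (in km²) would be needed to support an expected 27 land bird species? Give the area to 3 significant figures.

z = ln(15/10) / ln(151/25.8) = 0.4055 / 1.7669 = 0.2295
c = 10 / 25.8^0.2295 = 10 / 2.108 = 4.743
A = (27/4.743)^(1/0.2295) ⇒ ln A = ln(5.692)/0.2295 = 7.5787
A = e^7.5787 ≈ 1956 km²

1960 km²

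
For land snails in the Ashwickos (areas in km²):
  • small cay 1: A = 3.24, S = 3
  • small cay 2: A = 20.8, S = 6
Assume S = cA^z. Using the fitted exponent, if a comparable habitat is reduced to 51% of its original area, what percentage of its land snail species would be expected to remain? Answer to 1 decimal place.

z = ln(6/3) / ln(20.8/3.24) = 0.6931 / 1.8594 = 0.3728
S_new/S_old = (A_new/A_old)^z = 0.51^0.3728 = exp(0.3728 × -0.6733) = 0.778

77.8%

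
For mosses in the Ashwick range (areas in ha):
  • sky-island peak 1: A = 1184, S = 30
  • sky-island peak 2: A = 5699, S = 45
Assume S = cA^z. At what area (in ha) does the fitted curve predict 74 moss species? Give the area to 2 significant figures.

z = ln(45/30) / ln(5699/1184) = 0.4055 / 1.5714 = 0.2580
c = 30 / 1184^0.2580 = 30 / 6.209 = 4.832
A = (74/4.832)^(1/0.2580) ⇒ ln A = ln(15.32)/0.2580 = 10.5757
A = e^10.5757 ≈ 39173 ha

39000 ha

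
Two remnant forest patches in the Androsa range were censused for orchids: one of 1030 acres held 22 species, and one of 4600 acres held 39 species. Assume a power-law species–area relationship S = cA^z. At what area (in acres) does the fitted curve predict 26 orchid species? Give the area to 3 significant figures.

1590 acres

z = ln(39/22) / ln(4600/1030) = 0.5725 / 1.4965 = 0.3826
c = 22 / 1030^0.3826 = 22 / 14.21 = 1.548
A = (26/1.548)^(1/0.3826) ⇒ ln A = ln(16.8)/0.3826 = 7.3740
A = e^7.3740 ≈ 1594 acres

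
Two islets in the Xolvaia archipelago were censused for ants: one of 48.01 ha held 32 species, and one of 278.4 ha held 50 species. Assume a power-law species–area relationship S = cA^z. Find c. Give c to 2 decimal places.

11.97

z = ln(S₂/S₁) / ln(A₂/A₁) = ln(50/32) / ln(278.4/48.01) = 0.4463 / 1.7576 = 0.2539
c = S₁ / A₁^z = 32 / 48.01^0.2539 = 32 / 2.672 = 11.97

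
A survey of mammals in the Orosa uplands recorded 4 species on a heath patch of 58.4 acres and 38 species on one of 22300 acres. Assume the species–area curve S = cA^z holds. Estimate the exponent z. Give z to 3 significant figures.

0.379

Taking logs: ln S = ln c + z ln A, so z = (ln S₂ − ln S₁)/(ln A₂ − ln A₁).
z = ln(38/4) / ln(22300/58.4) = ln(9.5) / ln(381.8) = 2.2513 / 5.9450 = 0.3787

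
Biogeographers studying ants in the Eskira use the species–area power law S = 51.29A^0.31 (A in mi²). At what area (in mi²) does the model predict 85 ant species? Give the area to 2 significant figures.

5.1 mi²

85 = 51.29 × A^0.31  ⇒  A^0.31 = 85/51.29 = 1.657
ln A = ln(1.657) / 0.31 = 0.5052 / 0.31 = 1.6295
A = e^1.6295 ≈ 5.101 mi²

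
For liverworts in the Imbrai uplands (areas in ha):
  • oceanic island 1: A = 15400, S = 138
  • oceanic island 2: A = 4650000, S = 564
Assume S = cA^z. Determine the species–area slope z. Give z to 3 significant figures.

Taking logs: ln S = ln c + z ln A, so z = (ln S₂ − ln S₁)/(ln A₂ − ln A₁).
z = ln(564/138) / ln(4650000/15400) = ln(4.087) / ln(301.9) = 1.4078 / 5.7103 = 0.2465

0.247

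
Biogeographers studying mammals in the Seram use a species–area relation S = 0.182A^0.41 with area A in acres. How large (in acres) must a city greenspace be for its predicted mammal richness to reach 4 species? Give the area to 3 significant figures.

4 = 0.182 × A^0.41  ⇒  A^0.41 = 4/0.182 = 21.98
ln A = ln(21.98) / 0.41 = 3.0900 / 0.41 = 7.5367
A = e^7.5367 ≈ 1876 acres

1880 acres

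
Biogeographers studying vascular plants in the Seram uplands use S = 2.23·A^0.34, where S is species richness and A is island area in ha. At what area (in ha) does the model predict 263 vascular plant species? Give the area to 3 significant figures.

1240000 ha

263 = 2.23 × A^0.34  ⇒  A^0.34 = 263/2.23 = 117.9
ln A = ln(117.9) / 0.34 = 4.7702 / 0.34 = 14.0299
A = e^14.0299 ≈ 1239056 ha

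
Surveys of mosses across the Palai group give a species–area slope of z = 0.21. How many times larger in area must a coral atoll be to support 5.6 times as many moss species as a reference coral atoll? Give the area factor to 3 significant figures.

(A₂/A₁)^0.21 = 5.6, so A₂/A₁ = 5.6^(1/0.21) = 5.6^4.762
ln(A₂/A₁) = ln 5.6 / 0.21 = 1.7228 / 0.21 = 8.2037
A₂/A₁ = e^8.2037 ≈ 3654

3650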